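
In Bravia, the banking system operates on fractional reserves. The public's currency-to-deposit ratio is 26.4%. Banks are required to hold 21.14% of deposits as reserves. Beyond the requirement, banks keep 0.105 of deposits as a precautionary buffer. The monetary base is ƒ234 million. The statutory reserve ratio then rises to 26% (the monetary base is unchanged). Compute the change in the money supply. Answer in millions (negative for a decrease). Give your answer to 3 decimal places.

-39.375 million

Initially m₁ = (1 + 0.264) / (0.2114 + 0.105 + 0.264) ≈ 2.1778084, so M₁ = 2.1778084 × 234 ≈ 509.6072 million.
After the change m₂ = (1 + 0.264) / (0.26 + 0.105 + 0.264) ≈ 2.0095390, so M₂ = 2.0095390 × 234 ≈ 470.2321 million.
ΔM = M₂ − M₁ = 470.2321 − 509.6072 = -39.3751 million.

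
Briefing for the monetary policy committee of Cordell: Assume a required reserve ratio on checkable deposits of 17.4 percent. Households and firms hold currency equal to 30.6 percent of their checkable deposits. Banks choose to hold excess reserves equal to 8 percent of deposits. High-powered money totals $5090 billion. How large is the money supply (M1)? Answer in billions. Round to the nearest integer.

The money multiplier is m = (1 + c) / (rr + e + c) = (1 + 0.306) / (0.174 + 0.08 + 0.306) ≈ 2.33214.
So M = m × MB = 2.33214 × 5090 = 11870.5926 billion.

$11871 billion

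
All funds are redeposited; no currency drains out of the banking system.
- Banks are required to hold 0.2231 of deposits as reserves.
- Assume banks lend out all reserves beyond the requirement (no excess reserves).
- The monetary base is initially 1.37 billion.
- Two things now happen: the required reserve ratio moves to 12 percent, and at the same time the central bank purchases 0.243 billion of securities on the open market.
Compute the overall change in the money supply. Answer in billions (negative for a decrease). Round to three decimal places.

7.301 billion

Before: m₁ = 1 / (0.2231) ≈ 4.48229, MB₁ = 1.37, so M₁ = 4.48229 × 1.37 ≈ 6.1407 billion.
After: m₂ = 1 / (0.12) ≈ 8.33333, MB₂ = 1.37 + 0.243 = 1.613, so M₂ = 8.33333 × 1.613 ≈ 13.4417 billion.
ΔM = M₂ − M₁ = 13.4417 − 6.1407 = 7.301 billion.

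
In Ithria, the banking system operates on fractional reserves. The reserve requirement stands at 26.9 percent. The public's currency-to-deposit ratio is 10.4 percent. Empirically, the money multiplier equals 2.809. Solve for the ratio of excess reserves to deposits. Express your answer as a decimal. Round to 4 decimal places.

0.0200

Using m = 2.809. Since m = (1 + c)/(c + rr + e), the denominator satisfies c + rr + e = (1 + c)/m = (1 + 0.104) / 2.809 ≈ 0.393022.
With c = 0.104 and rr = 0.269, the ratio of excess reserves to deposits is 0.393022 − 0.104 − 0.269 = 0.020022.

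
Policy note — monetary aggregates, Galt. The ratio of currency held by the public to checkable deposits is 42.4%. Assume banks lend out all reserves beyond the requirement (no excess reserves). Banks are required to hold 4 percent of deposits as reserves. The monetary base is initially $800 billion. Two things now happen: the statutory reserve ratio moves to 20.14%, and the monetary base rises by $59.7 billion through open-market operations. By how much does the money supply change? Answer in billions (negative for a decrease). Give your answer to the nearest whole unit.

Before: m₁ = (1 + 0.424) / (0.04 + 0.424) ≈ 3.0690, MB₁ = 800, so M₁ = 3.0690 × 800 = 2455.2 billion.
After: m₂ = (1 + 0.424) / (0.2014 + 0.424) ≈ 2.2769, MB₂ = 800 + 59.7 = 859.7, so M₂ = 2.2769 × 859.7 ≈ 1957.4509 billion.
ΔM = M₂ − M₁ = 1957.4509 − 2455.2 = -497.7491 billion.

-498 billion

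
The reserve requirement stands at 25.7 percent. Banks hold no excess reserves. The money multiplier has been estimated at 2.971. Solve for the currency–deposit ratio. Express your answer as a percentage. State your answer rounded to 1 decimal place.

Using m = 2.971. From m = (1 + c)/(c + rr + e), rearranging gives 1 + c = m·(c + rr + e), so c·(1 − m) = m·(rr + e) − 1.
Hence c = [m·(rr + e) − 1]/(1 − m) = [2.971 × (0.257 + 0) − 1] / (1 − 2.971) ≈ 0.119966.

12.0%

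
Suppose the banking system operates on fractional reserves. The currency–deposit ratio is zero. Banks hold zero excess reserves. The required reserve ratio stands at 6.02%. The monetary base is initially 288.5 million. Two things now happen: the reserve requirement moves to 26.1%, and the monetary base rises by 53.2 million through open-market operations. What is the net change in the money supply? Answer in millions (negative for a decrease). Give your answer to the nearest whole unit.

-3483 million

Before: m₁ = 1 / (0.0602) ≈ 16.6113, MB₁ = 288.5, so M₁ = 16.6113 × 288.5 ≈ 4792.3601 million.
After: m₂ = 1 / (0.261) ≈ 3.8314, MB₂ = 288.5 + 53.2 = 341.7, so M₂ = 3.8314 × 341.7 ≈ 1309.1894 million.
ΔM = M₂ − M₁ = 1309.1894 − 4792.3601 = -3483.1707 million.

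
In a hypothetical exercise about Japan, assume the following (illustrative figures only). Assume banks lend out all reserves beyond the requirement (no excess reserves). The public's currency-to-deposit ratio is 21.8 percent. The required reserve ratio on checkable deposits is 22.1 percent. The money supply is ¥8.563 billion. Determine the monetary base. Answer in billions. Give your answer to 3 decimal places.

The money multiplier is m = (1 + c) / (rr + c) = (1 + 0.218) / (0.221 + 0.218) ≈ 2.77449.
MB = M / m = 8.563 / 2.77449 ≈ 3.0863 billion.

¥3.086 billion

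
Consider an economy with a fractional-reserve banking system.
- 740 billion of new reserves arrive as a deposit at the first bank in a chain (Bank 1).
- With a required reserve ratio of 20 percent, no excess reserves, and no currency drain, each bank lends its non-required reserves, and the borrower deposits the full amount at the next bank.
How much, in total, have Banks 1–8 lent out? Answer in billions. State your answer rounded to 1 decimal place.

2463.4 billion

Bank i lends (1 − rr)^i of the original deposit: Bank 1 lends 740·0.8000 = 592.0000, Bank 2 lends 740·0.8000² = 473.6000, and so on.
Summing a geometric series: total = 740·[0.8000·(1 − 0.8000^8) / (1 − 0.8000)] ≈ 2463.3944 billion.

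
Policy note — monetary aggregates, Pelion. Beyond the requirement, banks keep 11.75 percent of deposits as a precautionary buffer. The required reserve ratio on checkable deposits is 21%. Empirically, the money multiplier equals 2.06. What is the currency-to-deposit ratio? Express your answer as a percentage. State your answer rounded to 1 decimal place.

30.7%

Using m = 2.06. From m = (1 + c)/(c + rr + e), rearranging gives 1 + c = m·(c + rr + e), so c·(1 − m) = m·(rr + e) − 1.
Hence c = [m·(rr + e) − 1]/(1 − m) = [2.06 × (0.21 + 0.1175) − 1] / (1 − 2.06) ≈ 0.306934.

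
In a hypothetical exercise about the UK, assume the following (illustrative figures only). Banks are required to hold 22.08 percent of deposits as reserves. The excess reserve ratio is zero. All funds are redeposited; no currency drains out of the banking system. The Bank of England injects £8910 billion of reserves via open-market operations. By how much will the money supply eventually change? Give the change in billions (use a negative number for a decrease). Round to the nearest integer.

£40353 billion

The simple money multiplier is m = 1/rr = 1/0.2208 ≈ 4.52899.
An open-market purchase increases the monetary base by 8910 billion, so ΔM = m × ΔMB = 4.52899 × 8910 = 40353.3009 billion.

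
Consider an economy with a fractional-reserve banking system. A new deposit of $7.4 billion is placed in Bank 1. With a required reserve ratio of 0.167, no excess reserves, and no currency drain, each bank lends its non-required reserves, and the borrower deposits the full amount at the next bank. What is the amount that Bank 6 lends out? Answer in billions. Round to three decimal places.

Each bank lends a fraction (1 − rr) = 0.8330 of the deposit it receives, so Bank 6 receives 7.4·0.8330^5 and lends 7.4·0.8330^6 ≈ 2.4723 billion.

$2.472 billion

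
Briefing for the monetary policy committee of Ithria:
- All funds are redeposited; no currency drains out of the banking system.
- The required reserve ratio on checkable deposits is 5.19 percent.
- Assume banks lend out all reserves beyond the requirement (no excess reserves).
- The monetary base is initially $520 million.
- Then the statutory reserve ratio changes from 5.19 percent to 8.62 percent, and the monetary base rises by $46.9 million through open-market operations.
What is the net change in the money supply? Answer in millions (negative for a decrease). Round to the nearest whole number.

-3443 million

Before: m₁ = 1 / (0.0519) ≈ 19.2678, MB₁ = 520, so M₁ = 19.2678 × 520 = 10019.256 million.
After: m₂ = 1 / (0.0862) ≈ 11.6009, MB₂ = 520 + 46.9 = 566.9, so M₂ = 11.6009 × 566.9 ≈ 6576.5502 million.
ΔM = M₂ − M₁ = 6576.5502 − 10019.256 = -3442.7058 million.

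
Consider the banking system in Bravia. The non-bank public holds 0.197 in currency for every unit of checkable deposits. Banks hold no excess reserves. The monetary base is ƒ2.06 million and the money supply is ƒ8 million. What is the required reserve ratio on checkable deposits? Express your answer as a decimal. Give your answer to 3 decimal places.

0.111

Using m = M/MB = 8/2.06 ≈ 3.883495. Since m = (1 + c)/(c + rr + e), the denominator satisfies c + rr + e = (1 + c)/m = (1 + 0.197) / 3.883495 ≈ 0.308228.
With c = 0.197 and e = 0, the required reserve ratio on checkable deposits is 0.308228 − 0.197 − 0 = 0.111228.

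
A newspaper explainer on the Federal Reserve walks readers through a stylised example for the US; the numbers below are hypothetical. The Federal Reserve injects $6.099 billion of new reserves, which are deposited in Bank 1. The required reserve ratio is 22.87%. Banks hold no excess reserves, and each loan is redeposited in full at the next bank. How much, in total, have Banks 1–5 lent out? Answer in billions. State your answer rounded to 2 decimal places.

$14.95 billion

Bank i lends (1 − rr)^i of the original deposit: Bank 1 lends 6.099·0.7713 ≈ 4.7042, Bank 2 lends 6.099·0.7713² ≈ 3.6283, and so on.
Summing a geometric series: total = 6.099·[0.7713·(1 − 0.7713^5) / (1 − 0.7713)] ≈ 14.9543 billion.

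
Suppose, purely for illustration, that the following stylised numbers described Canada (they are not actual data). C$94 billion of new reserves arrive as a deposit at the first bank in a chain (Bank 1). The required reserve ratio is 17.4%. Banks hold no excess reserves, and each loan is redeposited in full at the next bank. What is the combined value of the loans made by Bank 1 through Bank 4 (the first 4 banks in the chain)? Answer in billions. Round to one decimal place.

C$238.5 billion

Bank i lends (1 − rr)^i of the original deposit: Bank 1 lends 94·0.8260 = 77.6440, Bank 2 lends 94·0.8260² ≈ 64.1339, and so on.
Summing a geometric series: total = 94·[0.8260·(1 − 0.8260^4) / (1 − 0.8260)] ≈ 238.5096 billion.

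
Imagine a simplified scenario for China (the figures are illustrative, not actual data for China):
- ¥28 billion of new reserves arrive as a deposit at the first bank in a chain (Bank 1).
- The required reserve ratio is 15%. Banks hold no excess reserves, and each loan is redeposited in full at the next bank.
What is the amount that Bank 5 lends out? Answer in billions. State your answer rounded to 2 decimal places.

Each bank lends a fraction (1 − rr) = 0.8500 of the deposit it receives, so Bank 5 receives 28·0.8500^4 and lends 28·0.8500^5 ≈ 12.4237 billion.

¥12.42 billion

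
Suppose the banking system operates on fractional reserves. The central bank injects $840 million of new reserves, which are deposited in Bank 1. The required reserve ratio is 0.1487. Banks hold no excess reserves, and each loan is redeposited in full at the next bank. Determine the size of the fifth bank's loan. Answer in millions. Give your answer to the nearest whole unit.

$376 million

Each bank lends a fraction (1 − rr) = 0.8513 of the deposit it receives, so Bank 5 receives 840·0.8513^4 and lends 840·0.8513^5 ≈ 375.5713 million.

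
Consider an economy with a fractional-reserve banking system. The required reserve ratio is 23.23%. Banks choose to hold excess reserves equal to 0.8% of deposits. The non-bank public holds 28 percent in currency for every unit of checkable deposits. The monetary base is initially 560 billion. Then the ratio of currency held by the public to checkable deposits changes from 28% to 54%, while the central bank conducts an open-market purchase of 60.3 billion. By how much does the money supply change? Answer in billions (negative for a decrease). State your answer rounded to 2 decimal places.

-153.44 billion

Before: m₁ = (1 + 0.28) / (0.2323 + 0.008 + 0.28) ≈ 2.460119, MB₁ = 560, so M₁ = 2.460119 × 560 ≈ 1377.6666 billion.
After: m₂ = (1 + 0.54) / (0.2323 + 0.008 + 0.54) ≈ 1.973600, MB₂ = 560 + 60.3 = 620.3, so M₂ = 1.973600 × 620.3 ≈ 1224.2241 billion.
ΔM = M₂ − M₁ = 1224.2241 − 1377.6666 = -153.4425 billion.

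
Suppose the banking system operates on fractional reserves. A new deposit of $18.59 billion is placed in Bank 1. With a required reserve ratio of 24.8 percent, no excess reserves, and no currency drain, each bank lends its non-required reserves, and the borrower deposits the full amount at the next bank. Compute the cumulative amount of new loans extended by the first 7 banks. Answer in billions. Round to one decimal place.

Bank i lends (1 − rr)^i of the original deposit: Bank 1 lends 18.59·0.7520 ≈ 13.9797, Bank 2 lends 18.59·0.7520² ≈ 10.5127, and so on.
Summing a geometric series: total = 18.59·[0.7520·(1 − 0.7520^7) / (1 − 0.7520)] ≈ 48.7036 billion.

$48.7 billion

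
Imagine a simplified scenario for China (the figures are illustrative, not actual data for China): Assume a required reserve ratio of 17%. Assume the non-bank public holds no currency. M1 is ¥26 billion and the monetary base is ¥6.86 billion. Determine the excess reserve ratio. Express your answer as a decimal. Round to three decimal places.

0.094

Using m = M/MB = 26/6.86 ≈ 3.790087. Since m = (1 + c)/(c + rr + e), the denominator satisfies c + rr + e = (1 + c)/m = (1 + 0) / 3.790087 ≈ 0.263846.
With c = 0 and rr = 0.17, the excess reserve ratio is 0.263846 − 0 − 0.17 = 0.093846.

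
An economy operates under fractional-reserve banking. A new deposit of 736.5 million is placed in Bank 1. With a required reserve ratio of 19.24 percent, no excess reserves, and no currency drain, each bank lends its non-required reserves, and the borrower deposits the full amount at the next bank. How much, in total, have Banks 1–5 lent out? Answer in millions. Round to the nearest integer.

Bank i lends (1 − rr)^i of the original deposit: Bank 1 lends 736.5·0.8076 = 594.7974, Bank 2 lends 736.5·0.8076² ≈ 480.3584, and so on.
Summing a geometric series: total = 736.5·[0.8076·(1 − 0.8076^5) / (1 − 0.8076)] ≈ 2029.4112 million.

2029 million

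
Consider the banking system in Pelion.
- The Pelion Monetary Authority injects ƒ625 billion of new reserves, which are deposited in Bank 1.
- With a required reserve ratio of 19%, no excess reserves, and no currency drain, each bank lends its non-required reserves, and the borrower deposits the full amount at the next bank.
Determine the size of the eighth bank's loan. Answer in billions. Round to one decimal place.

Each bank lends a fraction (1 − rr) = 0.8100 of the deposit it receives, so Bank 8 receives 625·0.8100^7 and lends 625·0.8100^8 ≈ 115.8138 billion.

ƒ115.8 billion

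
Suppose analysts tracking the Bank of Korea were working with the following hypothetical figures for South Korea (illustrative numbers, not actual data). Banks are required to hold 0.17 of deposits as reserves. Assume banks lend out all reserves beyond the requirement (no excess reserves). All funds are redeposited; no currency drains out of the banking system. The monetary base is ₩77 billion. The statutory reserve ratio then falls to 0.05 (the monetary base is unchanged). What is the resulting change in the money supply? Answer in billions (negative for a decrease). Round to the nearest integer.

Initially m₁ = 1 / (0.17) ≈ 5.8824, so M₁ = 5.8824 × 77 = 452.9448 billion.
After the change m₂ = 1 / (0.05) = 20, so M₂ = 20 × 77 = 1540 billion.
ΔM = M₂ − M₁ = 1540 − 452.9448 = 1087.0552 billion.

₩1087 billion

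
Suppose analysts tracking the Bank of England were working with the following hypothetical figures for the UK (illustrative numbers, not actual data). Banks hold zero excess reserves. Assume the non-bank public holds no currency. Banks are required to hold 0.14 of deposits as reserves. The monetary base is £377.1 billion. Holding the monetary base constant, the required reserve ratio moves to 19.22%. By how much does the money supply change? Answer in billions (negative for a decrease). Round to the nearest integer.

Initially m₁ = 1 / (0.14) ≈ 7.1429, so M₁ = 7.1429 × 377.1 ≈ 2693.5876 billion.
After the change m₂ = 1 / (0.1922) ≈ 5.2029, so M₂ = 5.2029 × 377.1 ≈ 1962.0136 billion.
ΔM = M₂ − M₁ = 1962.0136 − 2693.5876 = -731.574 billion.

-732 billion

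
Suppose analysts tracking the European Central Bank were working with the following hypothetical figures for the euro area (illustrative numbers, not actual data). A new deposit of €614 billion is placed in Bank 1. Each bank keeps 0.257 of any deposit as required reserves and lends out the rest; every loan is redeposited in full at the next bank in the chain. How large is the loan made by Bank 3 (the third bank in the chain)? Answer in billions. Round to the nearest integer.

€252 billion

Each bank lends a fraction (1 − rr) = 0.7430 of the deposit it receives, so Bank 3 receives 614·0.7430^2 and lends 614·0.7430^3 ≈ 251.8459 billion.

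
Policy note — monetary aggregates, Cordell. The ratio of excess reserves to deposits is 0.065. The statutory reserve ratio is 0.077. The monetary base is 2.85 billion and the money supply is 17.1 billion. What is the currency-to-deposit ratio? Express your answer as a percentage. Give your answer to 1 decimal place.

3.0%

Using m = M/MB = 17.1/2.85 = 6.000000. From m = (1 + c)/(c + rr + e), rearranging gives 1 + c = m·(c + rr + e), so c·(1 − m) = m·(rr + e) − 1.
Hence c = [m·(rr + e) − 1]/(1 − m) = [6.000000 × (0.077 + 0.065) − 1] / (1 − 6.000000) = 0.029600.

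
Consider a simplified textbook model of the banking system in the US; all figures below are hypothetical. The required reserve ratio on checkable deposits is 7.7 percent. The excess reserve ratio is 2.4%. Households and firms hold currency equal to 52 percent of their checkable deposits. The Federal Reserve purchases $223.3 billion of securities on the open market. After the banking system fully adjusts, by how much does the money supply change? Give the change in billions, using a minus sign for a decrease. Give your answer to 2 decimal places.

$546.56 billion

The money multiplier is m = (1 + c) / (rr + e + c) = (1 + 0.52) / (0.077 + 0.024 + 0.52) ≈ 2.447665.
The purchase adds 223.3 billion of base, so ΔM = m × ΔMB = 2.447665 × (+223.3) ≈ 546.5636 billion.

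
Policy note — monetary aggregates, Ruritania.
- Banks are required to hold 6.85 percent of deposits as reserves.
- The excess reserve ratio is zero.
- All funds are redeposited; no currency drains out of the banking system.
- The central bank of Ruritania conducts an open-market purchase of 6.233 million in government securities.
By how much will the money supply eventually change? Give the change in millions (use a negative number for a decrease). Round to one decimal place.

91.0 million

The simple money multiplier is m = 1/rr = 1/0.0685 ≈ 14.5985.
An open-market purchase increases the monetary base by 6.233 million, so ΔM = m × ΔMB = 14.5985 × 6.233 ≈ 90.9925 million.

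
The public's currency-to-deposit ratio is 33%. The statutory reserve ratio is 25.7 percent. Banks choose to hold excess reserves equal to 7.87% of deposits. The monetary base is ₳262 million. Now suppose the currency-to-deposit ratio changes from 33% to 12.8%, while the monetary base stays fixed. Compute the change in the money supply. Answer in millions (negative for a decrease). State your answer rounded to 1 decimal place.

Initially m₁ = (1 + 0.33) / (0.257 + 0.0787 + 0.33) ≈ 1.99790, so M₁ = 1.99790 × 262 = 523.4498 million.
After the change m₂ = (1 + 0.128) / (0.257 + 0.0787 + 0.128) ≈ 2.43261, so M₂ = 2.43261 × 262 ≈ 637.3438 million.
ΔM = M₂ − M₁ = 637.3438 − 523.4498 = 113.894 million.

₳113.9 million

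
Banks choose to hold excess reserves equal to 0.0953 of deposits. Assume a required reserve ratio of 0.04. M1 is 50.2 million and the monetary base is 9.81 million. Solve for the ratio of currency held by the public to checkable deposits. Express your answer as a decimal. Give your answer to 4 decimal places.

Using m = M/MB = 50.2/9.81 ≈ 5.117227. From m = (1 + c)/(c + rr + e), rearranging gives 1 + c = m·(c + rr + e), so c·(1 − m) = m·(rr + e) − 1.
Hence c = [m·(rr + e) − 1]/(1 − m) = [5.117227 × (0.04 + 0.0953) − 1] / (1 − 5.117227) ≈ 0.074720.

0.0747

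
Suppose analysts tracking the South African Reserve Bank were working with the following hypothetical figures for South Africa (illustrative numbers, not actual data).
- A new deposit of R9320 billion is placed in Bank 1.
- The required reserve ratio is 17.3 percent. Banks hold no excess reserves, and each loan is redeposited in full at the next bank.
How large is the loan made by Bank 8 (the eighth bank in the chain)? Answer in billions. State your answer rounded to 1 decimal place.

Each bank lends a fraction (1 − rr) = 0.8270 of the deposit it receives, so Bank 8 receives 9320·0.8270^7 and lends 9320·0.8270^8 ≈ 2039.2008 billion.

R2039.2 billion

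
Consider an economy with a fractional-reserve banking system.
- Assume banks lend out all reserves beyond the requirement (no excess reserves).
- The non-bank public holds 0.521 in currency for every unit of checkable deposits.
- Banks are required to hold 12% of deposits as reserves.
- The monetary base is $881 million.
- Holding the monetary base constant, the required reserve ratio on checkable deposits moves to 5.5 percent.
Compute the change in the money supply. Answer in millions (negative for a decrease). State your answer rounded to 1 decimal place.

Initially m₁ = (1 + 0.521) / (0.12 + 0.521) ≈ 2.37285, so M₁ = 2.37285 × 881 ≈ 2090.4808 million.
After the change m₂ = (1 + 0.521) / (0.055 + 0.521) ≈ 2.64062, so M₂ = 2.64062 × 881 ≈ 2326.3862 million.
ΔM = M₂ − M₁ = 2326.3862 − 2090.4808 = 235.9054 million.

$235.9 million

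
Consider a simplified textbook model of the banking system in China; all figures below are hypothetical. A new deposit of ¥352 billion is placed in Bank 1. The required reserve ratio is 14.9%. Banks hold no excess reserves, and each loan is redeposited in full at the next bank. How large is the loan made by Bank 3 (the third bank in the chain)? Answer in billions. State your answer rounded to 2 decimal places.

Each bank lends a fraction (1 − rr) = 0.8510 of the deposit it receives, so Bank 3 receives 352·0.8510^2 and lends 352·0.8510^3 ≈ 216.9359 billion.

¥216.94 billion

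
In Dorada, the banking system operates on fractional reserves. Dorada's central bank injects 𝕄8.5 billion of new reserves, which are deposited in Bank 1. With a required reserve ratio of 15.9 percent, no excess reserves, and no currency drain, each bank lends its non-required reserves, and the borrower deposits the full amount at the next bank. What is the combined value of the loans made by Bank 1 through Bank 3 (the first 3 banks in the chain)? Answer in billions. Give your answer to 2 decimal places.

Bank i lends (1 − rr)^i of the original deposit: Bank 1 lends 8.5·0.8410 = 7.1485, Bank 2 lends 8.5·0.8410² ≈ 6.0119, and so on.
Summing a geometric series: total = 8.5·[0.8410·(1 − 0.8410^3) / (1 − 0.8410)] ≈ 18.2164 billion.

𝕄18.22 billion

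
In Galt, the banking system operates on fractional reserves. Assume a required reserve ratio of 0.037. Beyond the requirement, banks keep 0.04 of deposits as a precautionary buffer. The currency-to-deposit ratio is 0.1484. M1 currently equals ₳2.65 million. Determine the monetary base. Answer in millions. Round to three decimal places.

The money multiplier is m = (1 + c) / (rr + e + c) = (1 + 0.1484) / (0.037 + 0.04 + 0.1484) ≈ 5.09494.
MB = M / m = 2.65 / 5.09494 ≈ 0.5201 million.

₳0.520 million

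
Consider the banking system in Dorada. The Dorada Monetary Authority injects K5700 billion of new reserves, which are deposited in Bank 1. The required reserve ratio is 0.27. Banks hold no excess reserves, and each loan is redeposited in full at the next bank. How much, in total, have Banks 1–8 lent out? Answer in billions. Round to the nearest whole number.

Bank i lends (1 − rr)^i of the original deposit: Bank 1 lends 5700·0.7300 = 4161.0000, Bank 2 lends 5700·0.7300² = 3037.5300, and so on.
Summing a geometric series: total = 5700·[0.7300·(1 − 0.7300^8) / (1 − 0.7300)] ≈ 14168.2665 billion.

K14168 billion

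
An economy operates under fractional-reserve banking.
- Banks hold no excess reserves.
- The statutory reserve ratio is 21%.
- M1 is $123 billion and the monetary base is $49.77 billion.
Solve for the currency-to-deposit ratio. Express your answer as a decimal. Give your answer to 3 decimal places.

Using m = M/MB = 123/49.77 ≈ 2.471368. From m = (1 + c)/(c + rr + e), rearranging gives 1 + c = m·(c + rr + e), so c·(1 − m) = m·(rr + e) − 1.
Hence c = [m·(rr + e) − 1]/(1 − m) = [2.471368 × (0.21 + 0) − 1] / (1 − 2.471368) ≈ 0.326915.

0.327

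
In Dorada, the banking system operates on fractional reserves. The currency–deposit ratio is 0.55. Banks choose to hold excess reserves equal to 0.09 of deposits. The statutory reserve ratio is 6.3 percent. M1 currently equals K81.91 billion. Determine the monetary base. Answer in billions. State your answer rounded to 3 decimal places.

The money multiplier is m = (1 + c) / (rr + e + c) = (1 + 0.55) / (0.063 + 0.09 + 0.55) ≈ 2.204836.
MB = M / m = 81.91 / 2.204836 ≈ 37.1502 billion.

K37.150 billion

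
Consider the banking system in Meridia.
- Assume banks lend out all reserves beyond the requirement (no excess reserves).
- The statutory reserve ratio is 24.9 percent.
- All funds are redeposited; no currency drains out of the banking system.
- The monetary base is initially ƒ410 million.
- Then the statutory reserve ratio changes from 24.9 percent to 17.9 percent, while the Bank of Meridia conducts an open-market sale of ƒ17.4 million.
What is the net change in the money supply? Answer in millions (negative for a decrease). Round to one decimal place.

ƒ546.7 million

Before: m₁ = 1 / (0.249) ≈ 4.01606, MB₁ = 410, so M₁ = 4.01606 × 410 = 1646.5846 million.
After: m₂ = 1 / (0.179) ≈ 5.58659, MB₂ = 410 − 17.4 = 392.6, so M₂ = 5.58659 × 392.6 ≈ 2193.2952 million.
ΔM = M₂ − M₁ = 2193.2952 − 1646.5846 = 546.7106 million.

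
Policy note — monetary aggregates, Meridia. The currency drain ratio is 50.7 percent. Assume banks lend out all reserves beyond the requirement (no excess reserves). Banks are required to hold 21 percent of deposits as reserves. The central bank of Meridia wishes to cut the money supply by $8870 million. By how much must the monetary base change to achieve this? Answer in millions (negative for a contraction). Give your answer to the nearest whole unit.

The money multiplier is m = (1 + c) / (rr + c) = (1 + 0.507) / (0.21 + 0.507) ≈ 2.10181.
ΔMB = ΔM / m = (−8870) / 2.10181 ≈ -4220.1721 million.

-4220 million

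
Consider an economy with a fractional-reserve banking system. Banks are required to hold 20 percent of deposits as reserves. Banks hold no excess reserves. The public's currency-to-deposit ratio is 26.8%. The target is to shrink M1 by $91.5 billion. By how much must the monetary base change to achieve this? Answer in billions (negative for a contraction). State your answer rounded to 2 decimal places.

The money multiplier is m = (1 + c) / (rr + c) = (1 + 0.268) / (0.2 + 0.268) ≈ 2.70940.
ΔMB = ΔM / m = (−91.5) / 2.70940 ≈ -33.7713 billion.

-33.77 billion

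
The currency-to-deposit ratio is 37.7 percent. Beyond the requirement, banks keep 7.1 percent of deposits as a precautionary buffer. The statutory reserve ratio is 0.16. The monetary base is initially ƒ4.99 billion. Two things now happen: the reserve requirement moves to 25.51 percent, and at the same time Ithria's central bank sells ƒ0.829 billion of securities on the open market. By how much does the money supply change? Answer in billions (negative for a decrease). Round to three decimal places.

Before: m₁ = (1 + 0.377) / (0.16 + 0.071 + 0.377) ≈ 2.26480, MB₁ = 4.99, so M₁ = 2.26480 × 4.99 ≈ 11.3014 billion.
After: m₂ = (1 + 0.377) / (0.2551 + 0.071 + 0.377) ≈ 1.95847, MB₂ = 4.99 − 0.829 = 4.161, so M₂ = 1.95847 × 4.161 ≈ 8.1492 billion.
ΔM = M₂ − M₁ = 8.1492 − 11.3014 = -3.1522 billion.

-3.152 billion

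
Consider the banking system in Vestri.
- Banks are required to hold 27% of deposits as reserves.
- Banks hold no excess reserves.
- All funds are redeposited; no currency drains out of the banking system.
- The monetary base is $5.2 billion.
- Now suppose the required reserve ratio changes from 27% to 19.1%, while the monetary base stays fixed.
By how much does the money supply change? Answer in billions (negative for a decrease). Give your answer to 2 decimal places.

$7.97 billion

Initially m₁ = 1 / (0.27) ≈ 3.7037, so M₁ = 3.7037 × 5.2 ≈ 19.2592 billion.
After the change m₂ = 1 / (0.191) ≈ 5.2356, so M₂ = 5.2356 × 5.2 ≈ 27.2251 billion.
ΔM = M₂ − M₁ = 27.2251 − 19.2592 = 7.9659 billion.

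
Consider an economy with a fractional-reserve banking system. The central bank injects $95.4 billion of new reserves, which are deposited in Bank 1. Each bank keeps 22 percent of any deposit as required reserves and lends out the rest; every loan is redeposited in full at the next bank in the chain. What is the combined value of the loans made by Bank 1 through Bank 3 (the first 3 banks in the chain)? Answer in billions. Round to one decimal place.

Bank i lends (1 − rr)^i of the original deposit: Bank 1 lends 95.4·0.7800 = 74.4120, Bank 2 lends 95.4·0.7800² ≈ 58.0414, and so on.
Summing a geometric series: total = 95.4·[0.7800·(1 − 0.7800^3) / (1 − 0.7800)] ≈ 177.7256 billion.

$177.7 billion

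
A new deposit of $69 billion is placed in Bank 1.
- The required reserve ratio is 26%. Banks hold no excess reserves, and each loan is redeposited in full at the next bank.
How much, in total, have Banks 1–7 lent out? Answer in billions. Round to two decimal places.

Bank i lends (1 − rr)^i of the original deposit: Bank 1 lends 69·0.7400 = 51.0600, Bank 2 lends 69·0.7400² = 37.7844, and so on.
Summing a geometric series: total = 69·[0.7400·(1 − 0.7400^7) / (1 − 0.7400)] ≈ 172.5214 billion.

$172.52 billion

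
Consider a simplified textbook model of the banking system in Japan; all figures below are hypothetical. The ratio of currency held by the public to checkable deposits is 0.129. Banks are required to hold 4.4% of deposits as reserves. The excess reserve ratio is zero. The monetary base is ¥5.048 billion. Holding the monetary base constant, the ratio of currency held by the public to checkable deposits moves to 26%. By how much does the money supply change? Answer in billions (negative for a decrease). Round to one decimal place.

Initially m₁ = (1 + 0.129) / (0.044 + 0.129) ≈ 6.5260, so M₁ = 6.5260 × 5.048 ≈ 32.9432 billion.
After the change m₂ = (1 + 0.26) / (0.044 + 0.26) ≈ 4.1447, so M₂ = 4.1447 × 5.048 ≈ 20.9224 billion.
ΔM = M₂ − M₁ = 20.9224 − 32.9432 = -12.0208 billion.

-12.0 billion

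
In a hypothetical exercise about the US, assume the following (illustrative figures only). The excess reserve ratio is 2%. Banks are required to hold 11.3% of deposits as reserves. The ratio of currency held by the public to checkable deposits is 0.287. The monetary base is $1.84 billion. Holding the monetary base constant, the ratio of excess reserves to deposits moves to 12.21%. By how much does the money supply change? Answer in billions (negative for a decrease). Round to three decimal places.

Initially m₁ = (1 + 0.287) / (0.113 + 0.02 + 0.287) ≈ 3.06429, so M₁ = 3.06429 × 1.84 ≈ 5.6383 billion.
After the change m₂ = (1 + 0.287) / (0.113 + 0.1221 + 0.287) ≈ 2.46505, so M₂ = 2.46505 × 1.84 ≈ 4.5357 billion.
ΔM = M₂ − M₁ = 4.5357 − 5.6383 = -1.1026 billion.

-1.103 billion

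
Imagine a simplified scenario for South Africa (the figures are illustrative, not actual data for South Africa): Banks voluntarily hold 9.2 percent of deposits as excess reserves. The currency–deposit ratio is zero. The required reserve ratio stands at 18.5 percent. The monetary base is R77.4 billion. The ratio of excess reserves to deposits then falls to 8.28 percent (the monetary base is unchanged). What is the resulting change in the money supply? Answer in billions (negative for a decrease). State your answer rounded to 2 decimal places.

Initially m₁ = 1 / (0.185 + 0.092) ≈ 3.61011, so M₁ = 3.61011 × 77.4 ≈ 279.4225 billion.
After the change m₂ = 1 / (0.185 + 0.0828) ≈ 3.73413, so M₂ = 3.73413 × 77.4 ≈ 289.0217 billion.
ΔM = M₂ − M₁ = 289.0217 − 279.4225 = 9.5992 billion.

R9.60 billion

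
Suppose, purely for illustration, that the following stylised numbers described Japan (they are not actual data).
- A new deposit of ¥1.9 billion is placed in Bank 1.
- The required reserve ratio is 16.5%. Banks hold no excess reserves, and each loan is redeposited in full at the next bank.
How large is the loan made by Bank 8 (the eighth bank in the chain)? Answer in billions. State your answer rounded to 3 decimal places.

Each bank lends a fraction (1 − rr) = 0.8350 of the deposit it receives, so Bank 8 receives 1.9·0.8350^7 and lends 1.9·0.8350^8 ≈ 0.4490 billion.

¥0.449 billion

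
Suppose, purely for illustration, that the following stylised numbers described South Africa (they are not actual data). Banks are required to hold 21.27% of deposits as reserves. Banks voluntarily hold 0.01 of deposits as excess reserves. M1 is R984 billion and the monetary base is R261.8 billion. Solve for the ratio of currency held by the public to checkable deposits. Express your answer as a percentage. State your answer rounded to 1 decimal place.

5.9%

Using m = M/MB = 984/261.8 ≈ 3.758594. From m = (1 + c)/(c + rr + e), rearranging gives 1 + c = m·(c + rr + e), so c·(1 − m) = m·(rr + e) − 1.
Hence c = [m·(rr + e) − 1]/(1 − m) = [3.758594 × (0.2127 + 0.01) − 1] / (1 − 3.758594) ≈ 0.059074.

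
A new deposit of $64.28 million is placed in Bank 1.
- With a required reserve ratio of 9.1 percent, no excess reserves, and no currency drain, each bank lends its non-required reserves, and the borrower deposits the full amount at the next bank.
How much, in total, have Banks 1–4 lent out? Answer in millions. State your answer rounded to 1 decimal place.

Bank i lends (1 − rr)^i of the original deposit: Bank 1 lends 64.28·0.9090 ≈ 58.4305, Bank 2 lends 64.28·0.9090² ≈ 53.1133, and so on.
Summing a geometric series: total = 64.28·[0.9090·(1 − 0.9090^4) / (1 − 0.9090)] ≈ 203.7104 million.

$203.7 million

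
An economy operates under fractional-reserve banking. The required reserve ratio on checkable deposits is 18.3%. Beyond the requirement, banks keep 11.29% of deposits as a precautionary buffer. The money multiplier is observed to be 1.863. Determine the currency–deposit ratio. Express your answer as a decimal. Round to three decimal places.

Using m = 1.863. From m = (1 + c)/(c + rr + e), rearranging gives 1 + c = m·(c + rr + e), so c·(1 − m) = m·(rr + e) − 1.
Hence c = [m·(rr + e) − 1]/(1 − m) = [1.863 × (0.183 + 0.1129) − 1] / (1 − 1.863) ≈ 0.519975.

0.520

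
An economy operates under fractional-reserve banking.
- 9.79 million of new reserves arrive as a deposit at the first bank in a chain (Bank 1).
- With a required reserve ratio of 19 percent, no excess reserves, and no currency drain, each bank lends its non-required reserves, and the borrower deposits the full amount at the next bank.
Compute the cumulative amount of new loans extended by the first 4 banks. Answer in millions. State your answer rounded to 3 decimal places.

23.770 million

Bank i lends (1 − rr)^i of the original deposit: Bank 1 lends 9.79·0.8100 = 7.9299, Bank 2 lends 9.79·0.8100² ≈ 6.4232, and so on.
Summing a geometric series: total = 9.79·[0.8100·(1 − 0.8100^4) / (1 − 0.8100)] ≈ 23.7702 million.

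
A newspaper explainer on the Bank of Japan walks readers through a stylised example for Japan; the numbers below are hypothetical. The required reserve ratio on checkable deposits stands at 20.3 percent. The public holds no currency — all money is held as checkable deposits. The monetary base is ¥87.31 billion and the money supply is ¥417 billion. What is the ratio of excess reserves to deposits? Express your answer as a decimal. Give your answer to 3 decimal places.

Using m = M/MB = 417/87.31 ≈ 4.776085. Since m = (1 + c)/(c + rr + e), the denominator satisfies c + rr + e = (1 + c)/m = (1 + 0) / 4.776085 ≈ 0.209377.
With c = 0 and rr = 0.203, the ratio of excess reserves to deposits is 0.209377 − 0 − 0.203 = 0.006377.

0.006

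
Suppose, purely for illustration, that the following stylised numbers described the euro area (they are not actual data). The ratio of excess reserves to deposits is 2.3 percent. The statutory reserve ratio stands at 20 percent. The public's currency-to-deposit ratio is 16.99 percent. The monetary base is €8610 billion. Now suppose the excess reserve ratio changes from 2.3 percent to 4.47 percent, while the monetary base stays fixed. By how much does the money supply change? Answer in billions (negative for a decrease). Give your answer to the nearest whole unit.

-1342 billion

Initially m₁ = (1 + 0.1699) / (0.2 + 0.023 + 0.1699) ≈ 2.97760, so M₁ = 2.97760 × 8610 = 25637.136 billion.
After the change m₂ = (1 + 0.1699) / (0.2 + 0.0447 + 0.1699) ≈ 2.82176, so M₂ = 2.82176 × 8610 = 24295.3536 billion.
ΔM = M₂ − M₁ = 24295.3536 − 25637.136 = -1341.7824 billion.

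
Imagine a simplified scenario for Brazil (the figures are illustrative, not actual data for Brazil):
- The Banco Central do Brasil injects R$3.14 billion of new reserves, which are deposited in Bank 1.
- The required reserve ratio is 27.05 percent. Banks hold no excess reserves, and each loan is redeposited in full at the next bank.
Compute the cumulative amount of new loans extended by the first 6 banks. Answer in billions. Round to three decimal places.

Bank i lends (1 − rr)^i of the original deposit: Bank 1 lends 3.14·0.7295 ≈ 2.2906, Bank 2 lends 3.14·0.7295² ≈ 1.6710, and so on.
Summing a geometric series: total = 3.14·[0.7295·(1 − 0.7295^6) / (1 − 0.7295)] ≈ 7.1919 billion.

R$7.192 billion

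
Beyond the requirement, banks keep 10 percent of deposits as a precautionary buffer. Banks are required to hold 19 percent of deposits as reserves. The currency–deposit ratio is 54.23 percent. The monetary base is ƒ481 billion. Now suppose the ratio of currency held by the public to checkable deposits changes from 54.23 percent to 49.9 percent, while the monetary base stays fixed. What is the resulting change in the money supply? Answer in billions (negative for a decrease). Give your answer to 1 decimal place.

ƒ22.5 billion

Initially m₁ = (1 + 0.5423) / (0.19 + 0.1 + 0.5423) ≈ 1.85306, so M₁ = 1.85306 × 481 ≈ 891.3219 billion.
After the change m₂ = (1 + 0.499) / (0.19 + 0.1 + 0.499) ≈ 1.89987, so M₂ = 1.89987 × 481 ≈ 913.8375 billion.
ΔM = M₂ − M₁ = 913.8375 − 891.3219 = 22.5156 billion.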